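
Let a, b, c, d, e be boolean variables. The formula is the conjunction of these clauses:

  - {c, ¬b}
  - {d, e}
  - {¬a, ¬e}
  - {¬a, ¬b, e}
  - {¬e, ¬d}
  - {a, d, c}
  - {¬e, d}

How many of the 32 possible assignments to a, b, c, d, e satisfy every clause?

5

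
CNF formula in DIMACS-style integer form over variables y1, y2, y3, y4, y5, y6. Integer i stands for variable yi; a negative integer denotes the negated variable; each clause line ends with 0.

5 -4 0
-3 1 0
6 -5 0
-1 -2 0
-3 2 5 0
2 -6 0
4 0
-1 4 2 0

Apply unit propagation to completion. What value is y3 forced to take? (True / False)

Unit clause (y4) sets y4 = True.
(¬y4 ∨ y5) with y4 = True leaves only y5, so y5 = True.
(¬y5 ∨ y6) with y5 = True leaves only y6, so y6 = True.
In (¬y6 ∨ y2), ¬y6 is now false; y2 must hold, so y2 = True.
In (¬y1 ∨ ¬y2), ¬y2 is now false; ¬y1 must hold, so y1 = False.
(¬y3 ∨ y1) with y1 = False leaves only ¬y3, so y3 = False.

False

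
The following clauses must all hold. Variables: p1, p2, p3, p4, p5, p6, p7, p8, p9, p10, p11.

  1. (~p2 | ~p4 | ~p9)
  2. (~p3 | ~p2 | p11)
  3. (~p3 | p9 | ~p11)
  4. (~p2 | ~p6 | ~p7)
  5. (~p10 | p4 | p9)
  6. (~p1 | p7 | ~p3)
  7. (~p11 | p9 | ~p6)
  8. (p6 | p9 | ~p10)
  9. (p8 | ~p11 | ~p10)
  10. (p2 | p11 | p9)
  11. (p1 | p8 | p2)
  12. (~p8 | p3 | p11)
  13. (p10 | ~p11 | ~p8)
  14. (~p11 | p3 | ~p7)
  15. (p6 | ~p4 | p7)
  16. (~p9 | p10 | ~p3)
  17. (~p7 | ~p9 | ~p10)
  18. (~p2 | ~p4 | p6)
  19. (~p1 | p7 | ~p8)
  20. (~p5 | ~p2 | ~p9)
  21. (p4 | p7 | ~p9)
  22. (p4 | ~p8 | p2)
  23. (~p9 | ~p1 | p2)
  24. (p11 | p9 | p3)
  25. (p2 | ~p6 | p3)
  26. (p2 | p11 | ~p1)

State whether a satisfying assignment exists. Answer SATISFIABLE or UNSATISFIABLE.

SATISFIABLE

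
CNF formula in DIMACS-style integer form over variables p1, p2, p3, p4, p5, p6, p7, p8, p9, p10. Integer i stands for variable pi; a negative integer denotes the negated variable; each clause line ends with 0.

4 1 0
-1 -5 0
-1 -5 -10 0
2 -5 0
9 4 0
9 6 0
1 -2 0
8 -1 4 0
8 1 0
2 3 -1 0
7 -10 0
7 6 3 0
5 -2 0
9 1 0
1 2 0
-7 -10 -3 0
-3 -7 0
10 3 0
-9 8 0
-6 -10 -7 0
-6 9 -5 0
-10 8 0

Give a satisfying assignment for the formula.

p4 occurs only positively in the remaining clauses — set p4 = True.
Pure literal: p8 appears only positively; assign p8 = True.
Branch on p1: take p1 = True.
  then p5 is forced to False.
  then p2 is forced to False.
  then p3 is forced to True.
  then p7 is forced to False.
  then p10 is forced to False.
Try p6 = True.
p9 is now unconstrained; take p9 = False.
Every clause has at least one true literal under this assignment.
Check each clause:
  1. (p1 OR p4) — p1 is true.
  2. (NOT p1 OR NOT p5) — NOT p5 is true.
  3. (NOT p1 OR NOT p5 OR NOT p10) — NOT p5 is true.
  4. (NOT p5 OR p2) — NOT p5 is true.
  5. (p4 OR p9) — p4 is true.
  6. (p9 OR p6) — p6 is true.
  7. (NOT p2 OR p1) — p1 is true.
  8. (p4 OR NOT p1 OR p8) — p8 is true.
  9. (p8 OR p1) — p8 is true.
  10. (NOT p1 OR p3 OR p2) — p3 is true.
  11. (p7 OR NOT p10) — NOT p10 is true.
  12. (p3 OR p7 OR p6) — p3 is true.
  13. (p5 OR NOT p2) — NOT p2 is true.
  14. (p9 OR p1) — p1 is true.
  15. (p2 OR p1) — p1 is true.
  16. (NOT p7 OR NOT p3 OR NOT p10) — NOT p7 is true.
  17. (NOT p7 OR NOT p3) — NOT p7 is true.
  18. (p3 OR p10) — p3 is true.
  19. (p8 OR NOT p9) — p8 is true.
  20. (NOT p10 OR NOT p6 OR NOT p7) — NOT p7 is true.
  21. (NOT p5 OR NOT p6 OR p9) — NOT p5 is true.
  22. (p8 OR NOT p10) — p8 is true.

p1=True, p2=False, p3=True, p4=True, p5=False, p6=True, p7=False, p8=True, p9=False, p10=False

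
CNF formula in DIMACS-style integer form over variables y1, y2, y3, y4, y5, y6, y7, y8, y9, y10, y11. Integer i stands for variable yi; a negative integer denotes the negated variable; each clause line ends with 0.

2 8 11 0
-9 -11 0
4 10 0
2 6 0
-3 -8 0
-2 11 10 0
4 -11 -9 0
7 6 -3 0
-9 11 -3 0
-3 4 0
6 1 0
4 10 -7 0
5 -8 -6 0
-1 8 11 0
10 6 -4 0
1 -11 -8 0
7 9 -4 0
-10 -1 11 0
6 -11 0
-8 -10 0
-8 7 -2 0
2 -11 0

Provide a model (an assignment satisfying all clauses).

y3 occurs only negated in the remaining clauses — set y3 = False.
Set y1 = True and propagate.
Try y2 = True.
Set y4 = False and propagate.
  then y10 is forced to True.
  then y11 is forced to True.
  then y9 is forced to False.
  then y6 is forced to True.
  then y8 is forced to False.
y5, y7 are now unconstrained; take y5 = False, y7 = True.
Every clause has at least one true literal under this assignment.

y1=1, y2=1, y3=0, y4=0, y5=0, y6=1, y7=1, y8=0, y9=0, y10=1, y11=1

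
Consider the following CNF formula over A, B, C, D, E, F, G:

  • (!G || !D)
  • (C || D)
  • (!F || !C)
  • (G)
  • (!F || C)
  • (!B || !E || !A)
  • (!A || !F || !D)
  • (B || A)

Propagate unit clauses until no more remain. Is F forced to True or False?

(G) is a unit clause: G = True.
From (!D || !G) and G = True: D = False.
(D || C) with D = False leaves only C, so C = True.
In (!C || !F), !C is now false; !F must hold, so F = False.

False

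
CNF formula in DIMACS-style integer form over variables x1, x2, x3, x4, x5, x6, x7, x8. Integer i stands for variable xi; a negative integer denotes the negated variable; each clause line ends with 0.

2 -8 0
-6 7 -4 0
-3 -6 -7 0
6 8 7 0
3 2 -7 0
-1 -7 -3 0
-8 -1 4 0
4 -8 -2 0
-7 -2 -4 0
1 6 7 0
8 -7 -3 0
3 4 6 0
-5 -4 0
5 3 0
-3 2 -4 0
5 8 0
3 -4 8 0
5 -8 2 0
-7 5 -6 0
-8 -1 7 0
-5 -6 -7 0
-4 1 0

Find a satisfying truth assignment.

x1=True, x2=True, x3=False, x4=False, x5=True, x6=True, x7=False, x8=False

Branch on x1: take x1 = True.
Try x2 = True.
The remaining clauses are satisfied by x3 = False, x4 = False, x5 = True, x6 = True, x7 = False, x8 = False.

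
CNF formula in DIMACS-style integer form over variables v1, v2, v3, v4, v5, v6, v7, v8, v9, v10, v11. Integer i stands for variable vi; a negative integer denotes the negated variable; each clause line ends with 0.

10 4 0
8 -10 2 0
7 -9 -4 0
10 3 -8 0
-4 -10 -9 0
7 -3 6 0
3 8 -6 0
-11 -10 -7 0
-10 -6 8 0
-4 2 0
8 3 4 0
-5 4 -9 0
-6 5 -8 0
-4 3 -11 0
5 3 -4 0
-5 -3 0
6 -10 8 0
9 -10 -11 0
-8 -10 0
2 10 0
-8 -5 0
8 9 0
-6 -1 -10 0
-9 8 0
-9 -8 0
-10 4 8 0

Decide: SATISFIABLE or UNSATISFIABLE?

v2 occurs only positively in the remaining clauses — set v2 = True.
Branch on v1: take v1 = True.
Branch on v3: take v3 = True.
  then v5 is forced to False.
For the remaining variables, v4 = True, v6 = False, v7 = True, v8 = True, v9 = False, v10 = False, v11 = True works.
Every clause has at least one true literal under this assignment.
So v1=T, v2=T, v3=T, v4=T, v5=F, v6=F, v7=T, v8=T, v9=F, v10=F, v11=T is a satisfying assignment.

SATISFIABLE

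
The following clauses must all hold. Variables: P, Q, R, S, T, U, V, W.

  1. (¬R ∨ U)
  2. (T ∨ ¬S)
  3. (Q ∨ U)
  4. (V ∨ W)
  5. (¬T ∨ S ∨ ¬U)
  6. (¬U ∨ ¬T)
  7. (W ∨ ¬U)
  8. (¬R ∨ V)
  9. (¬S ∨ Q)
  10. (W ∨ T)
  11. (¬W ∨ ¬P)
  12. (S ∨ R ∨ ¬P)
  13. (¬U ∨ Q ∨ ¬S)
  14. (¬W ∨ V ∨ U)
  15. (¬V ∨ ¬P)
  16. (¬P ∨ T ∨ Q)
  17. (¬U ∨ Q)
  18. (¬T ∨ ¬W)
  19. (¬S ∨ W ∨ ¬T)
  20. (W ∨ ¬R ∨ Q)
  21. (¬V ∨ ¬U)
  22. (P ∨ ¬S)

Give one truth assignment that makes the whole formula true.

Pure literal: Q appears only positively; assign Q = True.
Branch on P: take P = False.
  then S is forced to False.
Branch on R: take R = False.
Set T = False and propagate.
  then W is forced to True.
For the remaining variables, U = False, V = True works.

P=F, Q=T, R=F, S=F, T=F, U=F, V=T, W=T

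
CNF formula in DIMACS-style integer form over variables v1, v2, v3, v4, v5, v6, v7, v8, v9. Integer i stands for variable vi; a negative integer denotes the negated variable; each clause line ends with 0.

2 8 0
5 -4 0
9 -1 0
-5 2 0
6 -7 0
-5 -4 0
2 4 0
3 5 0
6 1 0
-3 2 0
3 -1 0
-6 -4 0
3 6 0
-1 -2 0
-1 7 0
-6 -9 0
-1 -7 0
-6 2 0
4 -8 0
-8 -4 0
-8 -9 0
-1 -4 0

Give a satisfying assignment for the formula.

v1=F, v2=T, v3=T, v4=F, v5=T, v6=T, v7=F, v8=F, v9=F

Try v1 = False.
  then v6 is forced to True.
  then v4 is forced to False.
  then v2 is forced to True.
  then v9 is forced to False.
  then v8 is forced to False.
The remaining clauses are satisfied by v3 = True, v5 = True, v7 = False.
Every clause has at least one true literal under this assignment.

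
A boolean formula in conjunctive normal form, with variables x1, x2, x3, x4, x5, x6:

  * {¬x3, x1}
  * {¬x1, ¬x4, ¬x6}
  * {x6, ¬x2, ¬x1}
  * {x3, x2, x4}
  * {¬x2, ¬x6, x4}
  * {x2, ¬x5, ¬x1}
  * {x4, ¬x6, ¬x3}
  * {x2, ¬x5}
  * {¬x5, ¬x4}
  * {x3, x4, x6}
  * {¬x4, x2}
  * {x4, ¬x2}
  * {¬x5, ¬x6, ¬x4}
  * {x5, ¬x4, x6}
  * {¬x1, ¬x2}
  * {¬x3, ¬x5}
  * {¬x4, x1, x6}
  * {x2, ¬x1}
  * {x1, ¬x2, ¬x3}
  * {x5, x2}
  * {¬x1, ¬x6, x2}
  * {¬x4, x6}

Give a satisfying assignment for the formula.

x1=F, x2=T, x3=F, x4=T, x5=F, x6=T

Branch on x1: take x1 = False.
  then x3 is forced to False.
Set x2 = True and propagate.
  then x4 is forced to True.
  then x5 is forced to False.
  then x6 is forced to True.
Every clause has at least one true literal under this assignment.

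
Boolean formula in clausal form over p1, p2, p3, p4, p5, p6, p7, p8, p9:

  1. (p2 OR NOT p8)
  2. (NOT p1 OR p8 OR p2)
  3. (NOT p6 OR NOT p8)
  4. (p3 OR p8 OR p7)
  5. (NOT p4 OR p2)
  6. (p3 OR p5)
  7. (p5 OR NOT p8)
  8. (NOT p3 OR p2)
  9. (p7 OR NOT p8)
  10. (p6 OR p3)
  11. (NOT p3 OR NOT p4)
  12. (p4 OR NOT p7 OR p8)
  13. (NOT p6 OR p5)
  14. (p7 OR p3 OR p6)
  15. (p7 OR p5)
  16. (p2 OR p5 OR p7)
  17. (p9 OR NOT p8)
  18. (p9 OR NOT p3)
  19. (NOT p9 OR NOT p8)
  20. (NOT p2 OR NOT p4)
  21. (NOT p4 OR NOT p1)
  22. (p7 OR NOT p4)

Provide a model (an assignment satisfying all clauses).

Pure literal: p1 appears only negated; assign p1 = False.
Pure literal: p5 appears only positively; assign p5 = True.
Try p2 = True.
  then p4 is forced to False.
Try p3 = True.
  then p9 is forced to True.
  then p8 is forced to False.
  then p7 is forced to False.
p6 is now unconstrained; take p6 = False.
Check each clause:
  1. (p2 OR NOT p8) — NOT p8 is true.
  2. (p2 OR NOT p1 OR p8) — p2 is true.
  3. (NOT p8 OR NOT p6) — NOT p8 is true.
  4. (p7 OR p3 OR p8) — p3 is true.
  5. (p2 OR NOT p4) — p2 is true.
  6. (p5 OR p3) — p3 is true.
  7. (p5 OR NOT p8) — NOT p8 is true.
  8. (p2 OR NOT p3) — p2 is true.
  9. (p7 OR NOT p8) — NOT p8 is true.
  10. (p6 OR p3) — p3 is true.
  11. (NOT p3 OR NOT p4) — NOT p4 is true.
  12. (p8 OR NOT p7 OR p4) — NOT p7 is true.
  13. (NOT p6 OR p5) — NOT p6 is true.
  14. (p3 OR p6 OR p7) — p3 is true.
  15. (p5 OR p7) — p5 is true.
  16. (p7 OR p5 OR p2) — p2 is true.
  17. (NOT p8 OR p9) — NOT p8 is true.
  18. (p9 OR NOT p3) — p9 is true.
  19. (NOT p9 OR NOT p8) — NOT p8 is true.
  20. (NOT p4 OR NOT p2) — NOT p4 is true.
  21. (NOT p1 OR NOT p4) — NOT p4 is true.
  22. (NOT p4 OR p7) — NOT p4 is true.

p1=F, p2=T, p3=T, p4=F, p5=T, p6=F, p7=F, p8=F, p9=T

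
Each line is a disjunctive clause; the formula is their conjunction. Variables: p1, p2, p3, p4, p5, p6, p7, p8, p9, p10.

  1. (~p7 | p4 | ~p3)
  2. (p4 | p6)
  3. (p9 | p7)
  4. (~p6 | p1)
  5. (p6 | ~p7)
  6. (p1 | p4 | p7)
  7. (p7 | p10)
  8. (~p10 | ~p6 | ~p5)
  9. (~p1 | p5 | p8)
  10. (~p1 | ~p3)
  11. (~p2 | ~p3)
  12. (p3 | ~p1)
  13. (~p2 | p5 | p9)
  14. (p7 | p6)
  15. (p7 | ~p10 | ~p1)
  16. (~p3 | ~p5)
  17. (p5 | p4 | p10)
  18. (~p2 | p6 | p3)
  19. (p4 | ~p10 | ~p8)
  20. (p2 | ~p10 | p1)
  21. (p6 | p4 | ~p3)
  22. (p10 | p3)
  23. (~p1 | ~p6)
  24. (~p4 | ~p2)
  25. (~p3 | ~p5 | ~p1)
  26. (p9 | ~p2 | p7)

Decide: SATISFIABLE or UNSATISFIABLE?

UNSATISFIABLE

p1 = True:
  propagation gives p3=False; an empty clause results — contradiction.
p1 = False:
  propagation gives p6=False, p4=True, p7=False; an empty clause results — contradiction.
Every branch closes, so no satisfying assignment exists.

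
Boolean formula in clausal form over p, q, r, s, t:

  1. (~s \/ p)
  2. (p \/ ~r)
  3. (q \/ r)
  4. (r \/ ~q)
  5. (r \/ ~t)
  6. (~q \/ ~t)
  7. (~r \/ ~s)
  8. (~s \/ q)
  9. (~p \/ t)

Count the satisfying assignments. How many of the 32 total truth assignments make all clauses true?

Satisfying assignments:
  p=T q=F r=T s=F t=T
That's 1 in total.

1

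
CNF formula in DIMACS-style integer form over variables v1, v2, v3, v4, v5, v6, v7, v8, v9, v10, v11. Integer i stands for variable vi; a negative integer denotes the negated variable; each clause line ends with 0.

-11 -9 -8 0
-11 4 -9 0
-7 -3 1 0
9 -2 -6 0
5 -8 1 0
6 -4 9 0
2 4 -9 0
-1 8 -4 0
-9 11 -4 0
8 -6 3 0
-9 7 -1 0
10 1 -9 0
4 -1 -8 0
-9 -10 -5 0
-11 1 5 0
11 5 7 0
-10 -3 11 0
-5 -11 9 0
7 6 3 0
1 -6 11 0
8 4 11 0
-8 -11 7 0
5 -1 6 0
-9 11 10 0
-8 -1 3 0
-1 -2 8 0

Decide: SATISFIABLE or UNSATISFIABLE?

Set v1 = False and propagate.
Try v2 = True.
Branch on v3: take v3 = False.
The remaining clauses are satisfied by v4 = False, v5 = True, v6 = False, v7 = True, v8 = True, v9 = False, v10 = False, v11 = False.
So v1=False, v2=True, v3=False, v4=False, v5=True, v6=False, v7=True, v8=True, v9=False, v10=False, v11=False is a satisfying assignment.

SATISFIABLE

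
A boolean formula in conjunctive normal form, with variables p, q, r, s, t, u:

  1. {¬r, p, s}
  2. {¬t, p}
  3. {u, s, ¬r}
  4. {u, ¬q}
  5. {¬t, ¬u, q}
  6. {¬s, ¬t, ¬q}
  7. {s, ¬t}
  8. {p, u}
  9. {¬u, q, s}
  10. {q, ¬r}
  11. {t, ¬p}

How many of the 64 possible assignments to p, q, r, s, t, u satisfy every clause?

5

The models are:
  p=0 q=0 r=0 s=1 t=0 u=1
  p=0 q=1 r=0 s=0 t=0 u=1
  p=0 q=1 r=0 s=1 t=0 u=1
  p=0 q=1 r=1 s=1 t=0 u=1
  p=1 q=0 r=0 s=1 t=1 u=0
That's 5 in total.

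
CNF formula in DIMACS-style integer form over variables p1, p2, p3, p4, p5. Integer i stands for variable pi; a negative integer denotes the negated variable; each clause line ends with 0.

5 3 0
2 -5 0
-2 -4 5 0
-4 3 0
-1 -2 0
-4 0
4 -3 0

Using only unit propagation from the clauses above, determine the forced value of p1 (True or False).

False

(!p4) is a unit clause: p4 = False.
(!p3 || p4): since p4 = False, the clause reduces to (!p3). p3 = False.
(p5 || p3): since p3 = False, the clause reduces to (p5). p5 = True.
In (p2 || !p5), !p5 is now false; p2 must hold, so p2 = True.
(!p2 || !p1): since p2 = True, the clause reduces to (!p1). p1 = False.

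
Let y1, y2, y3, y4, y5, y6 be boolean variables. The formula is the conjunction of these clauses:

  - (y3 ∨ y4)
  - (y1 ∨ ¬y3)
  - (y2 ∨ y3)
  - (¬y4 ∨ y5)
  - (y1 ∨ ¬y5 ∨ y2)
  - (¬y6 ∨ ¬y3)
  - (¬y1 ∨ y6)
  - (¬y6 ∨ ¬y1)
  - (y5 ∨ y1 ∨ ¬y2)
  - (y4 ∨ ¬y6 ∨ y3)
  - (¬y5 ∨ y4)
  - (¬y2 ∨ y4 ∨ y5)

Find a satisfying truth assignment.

Try y1 = False.
  then y3 is forced to False.
  then y4 is forced to True.
  then y2 is forced to True.
  then y5 is forced to True.
y6 is now unconstrained; take y6 = False.
Every clause has at least one true literal under this assignment.
Check each clause:
  1. (y4 ∨ y3) — y4 is true.
  2. (y1 ∨ ¬y3) — ¬y3 is true.
  3. (y3 ∨ y2) — y2 is true.
  4. (¬y4 ∨ y5) — y5 is true.
  5. (y1 ∨ ¬y5 ∨ y2) — y2 is true.
  6. (¬y6 ∨ ¬y3) — ¬y6 is true.
  7. (¬y1 ∨ y6) — ¬y1 is true.
  8. (¬y6 ∨ ¬y1) — ¬y6 is true.
  9. (y5 ∨ y1 ∨ ¬y2) — y5 is true.
  10. (¬y6 ∨ y4 ∨ y3) — ¬y6 is true.
  11. (¬y5 ∨ y4) — y4 is true.
  12. (¬y2 ∨ y4 ∨ y5) — y4 is true.

y1=False, y2=True, y3=False, y4=True, y5=True, y6=False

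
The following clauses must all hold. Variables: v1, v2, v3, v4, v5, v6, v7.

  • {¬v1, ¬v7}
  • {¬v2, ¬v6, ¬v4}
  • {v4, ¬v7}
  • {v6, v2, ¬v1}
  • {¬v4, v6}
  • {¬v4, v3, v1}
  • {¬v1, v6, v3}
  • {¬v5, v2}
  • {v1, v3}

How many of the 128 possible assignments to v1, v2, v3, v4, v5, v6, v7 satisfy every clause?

Case analysis on v1 and v4:
  v1=1, v4=1: remaining (v2,v3,v5,v6,v7) ∈ {(0,0,0,1,0); (0,1,0,1,0)} — 2.
  v1=1, v4=0: 8 of the 32 assignments to (v2,v3,v5,v6,v7) work.
  v1=0, v4=1: remaining (v2,v3,v5,v6,v7) ∈ {(0,1,0,1,0); (0,1,0,1,1)} — 2.
  v1=0, v4=0: v6 free; 3 ways for (v2,v3,v5,v7) × 2^1 = 6.
Total: 2 + 8 + 2 + 6 = 18.

18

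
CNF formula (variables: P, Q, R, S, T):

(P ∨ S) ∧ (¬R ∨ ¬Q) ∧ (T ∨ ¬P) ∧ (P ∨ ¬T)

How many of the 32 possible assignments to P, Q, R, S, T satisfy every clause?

9

Case analysis on P and T:
  P=1, T=1: S free; 3 ways for (Q,R) × 2^1 = 6.
  P=1, T=0: a clause becomes empty — 0.
  P=0, T=1: a clause becomes empty — 0.
  P=0, T=0: remaining (Q,R,S) ∈ {(0,0,1); (0,1,1); (1,0,1)} — 3.
Total: 6 + 0 + 0 + 3 = 9.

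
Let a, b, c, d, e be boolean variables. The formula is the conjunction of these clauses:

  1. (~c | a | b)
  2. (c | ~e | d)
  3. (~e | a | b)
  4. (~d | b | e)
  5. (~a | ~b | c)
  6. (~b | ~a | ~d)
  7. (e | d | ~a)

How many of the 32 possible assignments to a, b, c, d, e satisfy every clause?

12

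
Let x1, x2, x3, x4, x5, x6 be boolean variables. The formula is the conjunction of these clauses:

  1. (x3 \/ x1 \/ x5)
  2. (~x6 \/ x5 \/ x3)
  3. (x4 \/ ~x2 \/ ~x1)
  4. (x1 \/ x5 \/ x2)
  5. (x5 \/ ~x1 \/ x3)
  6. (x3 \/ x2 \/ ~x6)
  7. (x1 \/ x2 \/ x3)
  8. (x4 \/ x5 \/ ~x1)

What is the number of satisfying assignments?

30

Case analysis on x1 and x3:
  x1=T, x3=T: x6 free; 5 ways for (x2,x4,x5) × 2^1 = 10.
  x1=T, x3=F: remaining (x2,x4,x5,x6) ∈ {(F,F,T,F); (F,T,T,F); (T,T,T,F); (T,T,T,T)} — 4.
  x1=F, x3=T: x4, x6 free; 3 ways for (x2,x5) × 2^2 = 12.
  x1=F, x3=F: remaining (x2,x4,x5,x6) ∈ {(T,F,T,F); (T,F,T,T); (T,T,T,F); (T,T,T,T)} — 4.
Total: 10 + 4 + 12 + 4 = 30.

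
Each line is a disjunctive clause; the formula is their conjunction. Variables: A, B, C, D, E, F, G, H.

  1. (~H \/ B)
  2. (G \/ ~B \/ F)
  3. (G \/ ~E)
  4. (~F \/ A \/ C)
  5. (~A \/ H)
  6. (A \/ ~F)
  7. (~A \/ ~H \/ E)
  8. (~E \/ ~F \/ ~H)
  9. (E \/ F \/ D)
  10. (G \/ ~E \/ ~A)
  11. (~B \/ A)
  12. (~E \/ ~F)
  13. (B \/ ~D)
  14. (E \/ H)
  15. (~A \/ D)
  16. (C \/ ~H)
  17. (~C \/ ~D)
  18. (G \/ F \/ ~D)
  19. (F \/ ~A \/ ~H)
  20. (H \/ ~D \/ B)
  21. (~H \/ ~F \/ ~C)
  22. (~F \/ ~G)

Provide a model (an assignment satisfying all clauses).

Branch on A: take A = False.
  then F is forced to False.
  then B is forced to False.
  then H is forced to False.
  then D is forced to False.
  then E is forced to True.
  then G is forced to True.
C is now unconstrained; take C = False.
Every clause has at least one true literal under this assignment.

A=False, B=False, C=False, D=False, E=True, F=False, G=True, H=False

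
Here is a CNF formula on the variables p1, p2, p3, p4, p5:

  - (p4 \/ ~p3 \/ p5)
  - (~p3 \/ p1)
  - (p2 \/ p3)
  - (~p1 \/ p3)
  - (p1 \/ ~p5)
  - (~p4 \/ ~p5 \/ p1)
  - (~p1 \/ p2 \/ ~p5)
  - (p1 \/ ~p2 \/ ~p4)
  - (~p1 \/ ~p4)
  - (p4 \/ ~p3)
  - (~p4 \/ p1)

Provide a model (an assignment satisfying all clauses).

p1 = False  p2 = True  p3 = False  p4 = False  p5 = False

Check each clause:
  1. (p5 \/ p4 \/ ~p3) — ~p3 is true.
  2. (~p3 \/ p1) — ~p3 is true.
  3. (p2 \/ p3) — p2 is true.
  4. (p3 \/ ~p1) — ~p1 is true.
  5. (~p5 \/ p1) — ~p5 is true.
  6. (~p5 \/ ~p4 \/ p1) — ~p5 is true.
  7. (p2 \/ ~p5 \/ ~p1) — p2 is true.
  8. (~p2 \/ ~p4 \/ p1) — ~p4 is true.
  9. (~p1 \/ ~p4) — ~p4 is true.
  10. (~p3 \/ p4) — ~p3 is true.
  11. (p1 \/ ~p4) — ~p4 is true.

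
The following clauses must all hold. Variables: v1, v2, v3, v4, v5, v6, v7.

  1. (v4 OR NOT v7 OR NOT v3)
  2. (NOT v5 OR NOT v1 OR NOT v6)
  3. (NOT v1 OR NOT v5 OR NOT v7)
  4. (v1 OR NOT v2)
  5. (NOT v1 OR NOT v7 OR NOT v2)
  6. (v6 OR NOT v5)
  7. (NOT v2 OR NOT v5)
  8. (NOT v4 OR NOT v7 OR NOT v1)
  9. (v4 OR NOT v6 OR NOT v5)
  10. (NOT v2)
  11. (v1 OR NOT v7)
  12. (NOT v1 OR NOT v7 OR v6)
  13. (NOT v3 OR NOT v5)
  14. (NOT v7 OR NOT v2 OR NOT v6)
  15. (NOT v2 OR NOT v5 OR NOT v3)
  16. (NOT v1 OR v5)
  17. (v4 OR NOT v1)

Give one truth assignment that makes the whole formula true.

Unit propagation: (NOT v2) forces v2 = False.
v7 occurs only negated in the remaining clauses — set v7 = False.
Set v1 = False and propagate.
Try v3 = True.
  then v5 is forced to False.
v4, v6 are now unconstrained; take v4 = False, v6 = True.

v1=0, v2=0, v3=1, v4=0, v5=0, v6=1, v7=0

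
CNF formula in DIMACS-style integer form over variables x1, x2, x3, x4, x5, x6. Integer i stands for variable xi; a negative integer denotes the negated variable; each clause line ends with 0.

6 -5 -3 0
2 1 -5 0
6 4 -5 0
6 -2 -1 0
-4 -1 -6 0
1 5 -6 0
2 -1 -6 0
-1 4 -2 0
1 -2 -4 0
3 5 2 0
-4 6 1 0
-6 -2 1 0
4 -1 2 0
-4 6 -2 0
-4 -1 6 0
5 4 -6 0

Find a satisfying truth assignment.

Branch on x1: take x1 = False.
Branch on x2: take x2 = True.
  then x4 is forced to False.
  then x6 is forced to False.
  then x5 is forced to False.
x3 is now unconstrained; take x3 = True.
Check each clause:
  1. {¬x3, ¬x5, x6} — ¬x5 is true.
  2. {x2, x1, ¬x5} — x2 is true.
  3. {x4, x6, ¬x5} — ¬x5 is true.
  4. {¬x2, ¬x1, x6} — ¬x1 is true.
  5. {¬x1, ¬x4, ¬x6} — ¬x6 is true.
  6. {¬x6, x5, x1} — ¬x6 is true.
  7. {x2, ¬x6, ¬x1} — ¬x6 is true.
  8. {¬x1, ¬x2, x4} — ¬x1 is true.
  9. {¬x2, x1, ¬x4} — ¬x4 is true.
  10. {x5, x3, x2} — x2 is true.
  11. {x1, x6, ¬x4} — ¬x4 is true.
  12. {¬x6, ¬x2, x1} — ¬x6 is true.
  13. {¬x1, x2, x4} — x2 is true.
  14. {x6, ¬x2, ¬x4} — ¬x4 is true.
  15. {x6, ¬x1, ¬x4} — ¬x4 is true.
  16. {¬x6, x5, x4} — ¬x6 is true.

x1=F, x2=T, x3=T, x4=F, x5=F, x6=F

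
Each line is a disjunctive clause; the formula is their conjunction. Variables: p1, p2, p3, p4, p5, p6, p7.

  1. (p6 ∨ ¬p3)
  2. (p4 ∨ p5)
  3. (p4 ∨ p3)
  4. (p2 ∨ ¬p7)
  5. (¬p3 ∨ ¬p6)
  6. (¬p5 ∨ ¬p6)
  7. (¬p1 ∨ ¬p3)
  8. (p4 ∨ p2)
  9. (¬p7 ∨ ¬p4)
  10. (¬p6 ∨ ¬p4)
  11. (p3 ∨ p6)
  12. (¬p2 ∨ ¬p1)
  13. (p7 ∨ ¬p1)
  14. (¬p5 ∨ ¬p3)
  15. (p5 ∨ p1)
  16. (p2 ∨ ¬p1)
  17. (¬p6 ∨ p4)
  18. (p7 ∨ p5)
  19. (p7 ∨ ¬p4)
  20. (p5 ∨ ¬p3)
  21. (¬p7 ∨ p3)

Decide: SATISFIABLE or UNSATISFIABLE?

p3 = True:
  propagation gives p6=True; an empty clause results — contradiction.
p3 = False:
  propagation gives p4=True, p7=False; an empty clause results — contradiction.
Every branch closes, so no satisfying assignment exists.

UNSATISFIABLE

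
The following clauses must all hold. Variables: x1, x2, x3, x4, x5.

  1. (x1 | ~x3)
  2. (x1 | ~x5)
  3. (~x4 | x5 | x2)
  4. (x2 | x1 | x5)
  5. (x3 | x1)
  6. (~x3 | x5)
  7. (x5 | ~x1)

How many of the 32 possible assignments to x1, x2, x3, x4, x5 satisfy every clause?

8

Case analysis on x1 and x5:
  x1=T, x5=T: x2, x3, x4 free → 2^3 = 8.
  x1=T, x5=F: a clause becomes empty — 0.
  x1=F, x5=T: a clause becomes empty — 0.
  x1=F, x5=F: a clause becomes empty — 0.
Total: 8 + 0 + 0 + 0 = 8.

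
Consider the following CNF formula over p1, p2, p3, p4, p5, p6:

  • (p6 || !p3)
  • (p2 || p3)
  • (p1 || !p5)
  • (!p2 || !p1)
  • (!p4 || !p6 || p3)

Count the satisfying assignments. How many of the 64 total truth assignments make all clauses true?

Case analysis on p3 and p1:
  p3=T, p1=T: remaining (p2,p4,p5,p6) ∈ {(F,F,F,T); (F,F,T,T); (F,T,F,T); (F,T,T,T)} — 4.
  p3=T, p1=F: remaining (p2,p4,p5,p6) ∈ {(F,F,F,T); (F,T,F,T); (T,F,F,T); (T,T,F,T)} — 4.
  p3=F, p1=T: a clause becomes empty — 0.
  p3=F, p1=F: remaining (p2,p4,p5,p6) ∈ {(T,F,F,F); (T,F,F,T); (T,T,F,F)} — 3.
Total: 4 + 4 + 0 + 3 = 11.

11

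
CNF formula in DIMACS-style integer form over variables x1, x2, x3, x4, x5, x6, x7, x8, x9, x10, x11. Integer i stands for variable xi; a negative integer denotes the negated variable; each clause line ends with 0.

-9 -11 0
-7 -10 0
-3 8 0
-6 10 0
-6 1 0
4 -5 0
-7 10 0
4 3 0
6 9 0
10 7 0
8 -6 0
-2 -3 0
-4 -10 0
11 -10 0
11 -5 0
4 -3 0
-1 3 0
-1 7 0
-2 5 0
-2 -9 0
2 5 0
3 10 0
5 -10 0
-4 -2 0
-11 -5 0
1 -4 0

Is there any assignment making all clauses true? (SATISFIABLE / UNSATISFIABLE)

UNSATISFIABLE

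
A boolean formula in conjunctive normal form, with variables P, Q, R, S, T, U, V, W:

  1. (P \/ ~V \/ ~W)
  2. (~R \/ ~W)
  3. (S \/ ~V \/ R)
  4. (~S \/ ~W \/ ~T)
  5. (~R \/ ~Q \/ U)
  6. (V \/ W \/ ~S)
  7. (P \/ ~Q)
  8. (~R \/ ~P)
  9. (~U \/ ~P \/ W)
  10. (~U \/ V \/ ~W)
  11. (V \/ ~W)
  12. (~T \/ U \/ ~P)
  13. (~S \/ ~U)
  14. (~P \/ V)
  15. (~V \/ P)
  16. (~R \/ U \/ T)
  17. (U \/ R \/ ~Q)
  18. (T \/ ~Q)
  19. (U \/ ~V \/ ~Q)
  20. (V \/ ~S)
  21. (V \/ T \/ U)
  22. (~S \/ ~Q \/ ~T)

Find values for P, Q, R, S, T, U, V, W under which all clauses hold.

Q occurs only negated in the remaining clauses — set Q = False.
Branch on P: take P = True.
  then R is forced to False.
  then V is forced to True.
  then S is forced to True.
  then U is forced to False.
  then T is forced to False.
W is now unconstrained; take W = False.
Check each clause:
  1. (~V \/ P \/ ~W) — ~W is true.
  2. (~R \/ ~W) — ~W is true.
  3. (R \/ ~V \/ S) — S is true.
  4. (~W \/ ~T \/ ~S) — ~W is true.
  5. (~Q \/ U \/ ~R) — ~R is true.
  6. (W \/ V \/ ~S) — V is true.
  7. (~Q \/ P) — P is true.
  8. (~P \/ ~R) — ~R is true.
  9. (~P \/ ~U \/ W) — ~U is true.
  10. (~U \/ V \/ ~W) — ~W is true.
  11. (V \/ ~W) — ~W is true.
  12. (~T \/ U \/ ~P) — ~T is true.
  13. (~S \/ ~U) — ~U is true.
  14. (~P \/ V) — V is true.
  15. (~V \/ P) — P is true.
  16. (~R \/ U \/ T) — ~R is true.
  17. (~Q \/ R \/ U) — ~Q is true.
  18. (~Q \/ T) — ~Q is true.
  19. (~V \/ ~Q \/ U) — ~Q is true.
  20. (V \/ ~S) — V is true.
  21. (T \/ U \/ V) — V is true.
  22. (~T \/ ~S \/ ~Q) — ~T is true.

P=True  Q=False  R=False  S=True  T=False  U=False  V=True  W=False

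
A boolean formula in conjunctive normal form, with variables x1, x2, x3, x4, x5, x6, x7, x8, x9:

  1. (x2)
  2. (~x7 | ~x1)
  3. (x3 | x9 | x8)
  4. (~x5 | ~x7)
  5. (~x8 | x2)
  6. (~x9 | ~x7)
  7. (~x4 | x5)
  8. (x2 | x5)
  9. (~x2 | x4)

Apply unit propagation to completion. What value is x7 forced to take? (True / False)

False

Unit clause (x2) sets x2 = True.
From (x4 | ~x2) and x2 = True: x4 = True.
(x5 | ~x4) with x4 = True leaves only x5, so x5 = True.
(~x7 | ~x5): since x5 = True, the clause reduces to (~x7). x7 = False.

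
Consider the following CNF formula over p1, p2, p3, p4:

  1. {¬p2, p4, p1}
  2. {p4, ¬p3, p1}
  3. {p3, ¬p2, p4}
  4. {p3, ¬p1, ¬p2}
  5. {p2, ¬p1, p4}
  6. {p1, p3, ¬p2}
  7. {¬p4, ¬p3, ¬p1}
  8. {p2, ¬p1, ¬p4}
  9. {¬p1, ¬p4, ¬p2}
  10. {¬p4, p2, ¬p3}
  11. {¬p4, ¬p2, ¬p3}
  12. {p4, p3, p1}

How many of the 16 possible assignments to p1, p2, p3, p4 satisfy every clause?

2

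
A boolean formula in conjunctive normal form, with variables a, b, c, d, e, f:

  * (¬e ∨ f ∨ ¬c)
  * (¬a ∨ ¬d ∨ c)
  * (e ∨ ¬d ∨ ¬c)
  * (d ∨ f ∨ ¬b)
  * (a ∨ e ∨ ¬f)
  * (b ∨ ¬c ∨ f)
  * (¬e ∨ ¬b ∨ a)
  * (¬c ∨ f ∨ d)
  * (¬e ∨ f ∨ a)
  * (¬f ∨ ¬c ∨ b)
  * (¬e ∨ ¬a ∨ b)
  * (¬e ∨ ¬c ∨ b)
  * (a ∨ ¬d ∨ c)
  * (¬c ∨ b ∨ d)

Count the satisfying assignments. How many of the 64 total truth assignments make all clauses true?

Case analysis on c and b:
  c=T, b=T: remaining (a,d,e,f) ∈ {(T,F,F,T); (T,F,T,T); (T,T,T,T)} — 3.
  c=T, b=F: a clause becomes empty — 0.
  c=F, b=T: remaining (a,d,e,f) ∈ {(T,F,F,T); (T,F,T,T)} — 2.
  c=F, b=F: remaining (a,d,e,f) ∈ {(F,F,F,F); (F,F,T,T); (T,F,F,F); (T,F,F,T)} — 4.
Total: 3 + 0 + 2 + 4 = 9.

9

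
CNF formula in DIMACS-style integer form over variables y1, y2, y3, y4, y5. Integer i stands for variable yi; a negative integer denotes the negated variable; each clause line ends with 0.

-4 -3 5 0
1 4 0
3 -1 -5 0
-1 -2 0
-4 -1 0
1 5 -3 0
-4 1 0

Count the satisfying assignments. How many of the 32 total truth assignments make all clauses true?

3

Satisfying assignments:
  y1=T y2=F y3=F y4=F y5=F
  y1=T y2=F y3=T y4=F y5=F
  y1=T y2=F y3=T y4=F y5=T
That's 3 in total.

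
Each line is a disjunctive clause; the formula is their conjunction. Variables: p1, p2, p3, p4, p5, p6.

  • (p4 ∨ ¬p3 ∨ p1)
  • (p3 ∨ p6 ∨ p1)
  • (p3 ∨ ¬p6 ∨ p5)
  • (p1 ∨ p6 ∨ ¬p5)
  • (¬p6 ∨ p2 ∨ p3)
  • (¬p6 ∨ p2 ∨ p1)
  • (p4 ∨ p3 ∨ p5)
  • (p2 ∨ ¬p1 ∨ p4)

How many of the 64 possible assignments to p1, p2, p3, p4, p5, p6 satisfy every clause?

25

Split on p1, then p3.
  p1=T, p3=T: p5, p6 free; 3 ways for (p2,p4) × 2^2 = 12.
  p1=T, p3=F: 7 of the 16 assignments to (p2,p4,p5,p6) work.
  p1=F, p3=T: remaining (p2,p4,p5,p6) ∈ {(F,T,F,F); (T,T,F,F); (T,T,F,T); (T,T,T,T)} — 4.
  p1=F, p3=F: remaining (p2,p4,p5,p6) ∈ {(T,F,T,T); (T,T,T,T)} — 2.
Total: 12 + 7 + 4 + 2 = 25.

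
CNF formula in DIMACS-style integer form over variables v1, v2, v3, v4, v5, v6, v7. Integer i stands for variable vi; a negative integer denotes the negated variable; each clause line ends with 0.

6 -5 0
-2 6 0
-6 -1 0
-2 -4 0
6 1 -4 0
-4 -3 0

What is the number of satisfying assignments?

Case analysis on v6 and v4:
  v6=T, v4=T: remaining (v1,v2,v3,v5,v7) ∈ {(F,F,F,F,F); (F,F,F,F,T); (F,F,F,T,F); (F,F,F,T,T)} — 4.
  v6=T, v4=F: forces v1=F; v2, v3, v5, v7 free → 2^4 = 16.
  v6=F, v4=T: remaining (v1,v2,v3,v5,v7) ∈ {(T,F,F,F,F); (T,F,F,F,T)} — 2.
  v6=F, v4=F: forces v2=F; v5=F; v1, v3, v7 free → 2^3 = 8.
Total: 4 + 16 + 2 + 8 = 30.

30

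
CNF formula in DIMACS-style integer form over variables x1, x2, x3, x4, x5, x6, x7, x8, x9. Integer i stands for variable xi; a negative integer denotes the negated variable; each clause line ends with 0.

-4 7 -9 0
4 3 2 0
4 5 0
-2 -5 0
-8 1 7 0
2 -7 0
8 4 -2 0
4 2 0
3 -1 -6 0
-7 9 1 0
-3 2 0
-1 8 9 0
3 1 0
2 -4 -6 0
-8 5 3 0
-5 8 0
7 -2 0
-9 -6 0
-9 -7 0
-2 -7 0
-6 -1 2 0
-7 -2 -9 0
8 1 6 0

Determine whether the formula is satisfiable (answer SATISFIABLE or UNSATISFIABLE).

SATISFIABLE

Set x1 = True and propagate.
Branch on x2: take x2 = False.
  then x7 is forced to False.
  then x4 is forced to True.
  then x9 is forced to False.
  then x3 is forced to False.
  then x6 is forced to False.
  then x8 is forced to True.
  then x5 is forced to True.
So x1=1, x2=0, x3=0, x4=1, x5=1, x6=0, x7=0, x8=1, x9=0 is a satisfying assignment.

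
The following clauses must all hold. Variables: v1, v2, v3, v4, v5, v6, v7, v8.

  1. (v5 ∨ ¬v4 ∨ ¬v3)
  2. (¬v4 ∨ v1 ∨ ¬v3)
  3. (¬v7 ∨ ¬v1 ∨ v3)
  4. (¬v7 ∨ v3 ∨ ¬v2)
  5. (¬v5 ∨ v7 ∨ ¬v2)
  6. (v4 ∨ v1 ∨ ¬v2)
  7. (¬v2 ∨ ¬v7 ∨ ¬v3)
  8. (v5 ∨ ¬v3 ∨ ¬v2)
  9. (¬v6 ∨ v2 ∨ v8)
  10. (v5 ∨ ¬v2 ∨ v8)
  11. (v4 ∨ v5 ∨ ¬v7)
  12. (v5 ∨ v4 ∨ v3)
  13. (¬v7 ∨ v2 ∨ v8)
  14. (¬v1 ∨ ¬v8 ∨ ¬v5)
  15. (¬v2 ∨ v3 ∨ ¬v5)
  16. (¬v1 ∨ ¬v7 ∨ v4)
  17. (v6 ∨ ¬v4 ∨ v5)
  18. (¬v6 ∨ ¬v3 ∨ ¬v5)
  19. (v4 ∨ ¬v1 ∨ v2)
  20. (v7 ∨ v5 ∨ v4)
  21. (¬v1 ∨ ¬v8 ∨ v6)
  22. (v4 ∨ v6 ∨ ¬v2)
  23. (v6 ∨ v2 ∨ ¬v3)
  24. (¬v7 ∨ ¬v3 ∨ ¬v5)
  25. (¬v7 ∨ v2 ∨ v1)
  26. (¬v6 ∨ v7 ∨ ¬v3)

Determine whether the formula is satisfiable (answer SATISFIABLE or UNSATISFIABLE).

SATISFIABLE

Set v1 = True and propagate.
Try v2 = False.
  then v4 is forced to True.
For the remaining variables, v3 = False, v5 = True, v6 = False, v7 = False, v8 = False works.
Every clause has at least one true literal under this assignment.
So v1=True, v2=False, v3=False, v4=True, v5=True, v6=False, v7=False, v8=False is a satisfying assignment.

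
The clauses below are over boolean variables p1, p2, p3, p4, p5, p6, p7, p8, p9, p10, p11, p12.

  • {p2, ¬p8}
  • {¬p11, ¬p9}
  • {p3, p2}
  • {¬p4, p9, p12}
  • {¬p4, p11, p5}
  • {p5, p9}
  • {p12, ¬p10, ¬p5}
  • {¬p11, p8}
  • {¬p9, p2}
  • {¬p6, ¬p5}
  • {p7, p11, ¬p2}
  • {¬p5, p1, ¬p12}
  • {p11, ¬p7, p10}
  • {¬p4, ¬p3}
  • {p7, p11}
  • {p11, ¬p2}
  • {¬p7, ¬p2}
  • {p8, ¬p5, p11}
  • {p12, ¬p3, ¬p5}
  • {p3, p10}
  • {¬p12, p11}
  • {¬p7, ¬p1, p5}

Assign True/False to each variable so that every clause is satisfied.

p1=True, p2=True, p3=True, p4=False, p5=True, p6=False, p7=False, p8=True, p9=False, p10=True, p11=True, p12=True

Check each clause:
  1. {p2, ¬p8} — p2 is true.
  2. {¬p9, ¬p11} — ¬p9 is true.
  3. {p2, p3} — p2 is true.
  4. {p9, p12, ¬p4} — p12 is true.
  5. {p11, p5, ¬p4} — p11 is true.
  6. {p9, p5} — p5 is true.
  7. {¬p5, p12, ¬p10} — p12 is true.
  8. {¬p11, p8} — p8 is true.
  9. {¬p9, p2} — p2 is true.
  10. {¬p5, ¬p6} — ¬p6 is true.
  11. {p11, ¬p2, p7} — p11 is true.
  12. {¬p12, ¬p5, p1} — p1 is true.
  13. {p11, p10, ¬p7} — ¬p7 is true.
  14. {¬p3, ¬p4} — ¬p4 is true.
  15. {p7, p11} — p11 is true.
  16. {p11, ¬p2} — p11 is true.
  17. {¬p7, ¬p2} — ¬p7 is true.
  18. {p11, p8, ¬p5} — p8 is true.
  19. {¬p5, p12, ¬p3} — p12 is true.
  20. {p10, p3} — p10 is true.
  21. {¬p12, p11} — p11 is true.
  22. {¬p1, p5, ¬p7} — ¬p7 is true.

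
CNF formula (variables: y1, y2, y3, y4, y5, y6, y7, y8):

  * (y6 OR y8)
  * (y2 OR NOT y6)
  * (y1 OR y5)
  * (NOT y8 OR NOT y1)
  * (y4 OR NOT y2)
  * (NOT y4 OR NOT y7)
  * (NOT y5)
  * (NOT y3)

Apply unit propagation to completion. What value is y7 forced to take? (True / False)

(NOT y5) is a unit clause: y5 = False.
(y1 OR y5) with y5 = False leaves only y1, so y1 = True.
(NOT y1 OR NOT y8) with y1 = True leaves only NOT y8, so y8 = False.
From (y8 OR y6) and y8 = False: y6 = True.
(NOT y6 OR y2): since y6 = True, the clause reduces to (y2). y2 = True.
(y4 OR NOT y2): since y2 = True, the clause reduces to (y4). y4 = True.
From (NOT y4 OR NOT y7) and y4 = True: y7 = False.

False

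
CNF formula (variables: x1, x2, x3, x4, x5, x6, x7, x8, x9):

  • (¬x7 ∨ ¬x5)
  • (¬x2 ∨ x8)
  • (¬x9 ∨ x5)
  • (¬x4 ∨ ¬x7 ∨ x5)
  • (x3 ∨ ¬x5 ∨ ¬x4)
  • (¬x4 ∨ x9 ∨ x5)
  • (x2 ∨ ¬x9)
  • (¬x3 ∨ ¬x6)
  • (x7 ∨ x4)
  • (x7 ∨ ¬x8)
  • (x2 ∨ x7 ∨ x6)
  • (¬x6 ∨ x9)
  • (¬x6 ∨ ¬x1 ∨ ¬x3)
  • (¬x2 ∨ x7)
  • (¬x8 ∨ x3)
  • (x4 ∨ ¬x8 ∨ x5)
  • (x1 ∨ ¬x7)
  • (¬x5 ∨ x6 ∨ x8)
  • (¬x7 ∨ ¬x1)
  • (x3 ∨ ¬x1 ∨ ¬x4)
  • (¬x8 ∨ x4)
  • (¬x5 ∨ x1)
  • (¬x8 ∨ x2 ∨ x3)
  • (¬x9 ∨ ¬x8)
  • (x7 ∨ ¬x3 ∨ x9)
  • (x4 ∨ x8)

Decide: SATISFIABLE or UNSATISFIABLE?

UNSATISFIABLE

x7 = True:
  propagation gives x5=False, x9=False, x4=False, x6=False; an empty clause results — contradiction.
x7 = False:
  propagation gives x4=True, x8=False, x2=False, x9=False; an empty clause results — contradiction.
Every branch closes, so no satisfying assignment exists.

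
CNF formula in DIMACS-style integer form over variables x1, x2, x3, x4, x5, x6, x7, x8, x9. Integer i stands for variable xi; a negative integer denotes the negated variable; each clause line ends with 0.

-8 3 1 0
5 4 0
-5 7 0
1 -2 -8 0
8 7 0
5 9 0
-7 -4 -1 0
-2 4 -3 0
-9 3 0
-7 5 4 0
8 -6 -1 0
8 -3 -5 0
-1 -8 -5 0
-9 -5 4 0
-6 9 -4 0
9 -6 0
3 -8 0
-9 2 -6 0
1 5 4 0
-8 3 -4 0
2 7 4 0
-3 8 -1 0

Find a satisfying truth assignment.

x1=False  x2=False  x3=True  x4=True  x5=False  x6=False  x7=True  x8=True  x9=True

Check each clause:
  1. (x3 ∨ ¬x8 ∨ x1) — x3 is true.
  2. (x5 ∨ x4) — x4 is true.
  3. (x7 ∨ ¬x5) — ¬x5 is true.
  4. (¬x2 ∨ x1 ∨ ¬x8) — ¬x2 is true.
  5. (x8 ∨ x7) — x8 is true.
  6. (x5 ∨ x9) — x9 is true.
  7. (¬x1 ∨ ¬x7 ∨ ¬x4) — ¬x1 is true.
  8. (x4 ∨ ¬x2 ∨ ¬x3) — x4 is true.
  9. (¬x9 ∨ x3) — x3 is true.
  10. (¬x7 ∨ x4 ∨ x5) — x4 is true.
  11. (¬x1 ∨ x8 ∨ ¬x6) — x8 is true.
  12. (¬x3 ∨ ¬x5 ∨ x8) — x8 is true.
  13. (¬x5 ∨ ¬x1 ∨ ¬x8) — ¬x5 is true.
  14. (¬x9 ∨ x4 ∨ ¬x5) — ¬x5 is true.
  15. (¬x6 ∨ x9 ∨ ¬x4) — x9 is true.
  16. (¬x6 ∨ x9) — x9 is true.
  17. (¬x8 ∨ x3) — x3 is true.
  18. (x2 ∨ ¬x6 ∨ ¬x9) — ¬x6 is true.
  19. (x1 ∨ x5 ∨ x4) — x4 is true.
  20. (¬x4 ∨ ¬x8 ∨ x3) — x3 is true.
  21. (x2 ∨ x4 ∨ x7) — x4 is true.
  22. (x8 ∨ ¬x1 ∨ ¬x3) — x8 is true.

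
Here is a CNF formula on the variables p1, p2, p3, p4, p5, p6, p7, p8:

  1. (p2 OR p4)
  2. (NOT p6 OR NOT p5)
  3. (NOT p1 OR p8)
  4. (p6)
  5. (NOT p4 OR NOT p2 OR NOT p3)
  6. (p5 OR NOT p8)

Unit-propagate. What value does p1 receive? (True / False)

False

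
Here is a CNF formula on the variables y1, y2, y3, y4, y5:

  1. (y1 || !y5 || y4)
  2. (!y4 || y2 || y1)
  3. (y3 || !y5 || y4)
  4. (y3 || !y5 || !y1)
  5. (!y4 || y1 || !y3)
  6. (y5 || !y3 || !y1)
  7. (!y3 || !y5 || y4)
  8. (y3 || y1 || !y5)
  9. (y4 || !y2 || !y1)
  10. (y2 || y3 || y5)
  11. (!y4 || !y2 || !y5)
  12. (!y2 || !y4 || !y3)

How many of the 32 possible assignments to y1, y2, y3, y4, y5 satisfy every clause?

Satisfying assignments:
  y1=0 y2=0 y3=1 y4=0 y5=0
  y1=0 y2=1 y3=0 y4=0 y5=0
  y1=0 y2=1 y3=0 y4=1 y5=0
  y1=0 y2=1 y3=1 y4=0 y5=0
  y1=1 y2=0 y3=1 y4=1 y5=1
  y1=1 y2=1 y3=0 y4=1 y5=0
Count: 6.

6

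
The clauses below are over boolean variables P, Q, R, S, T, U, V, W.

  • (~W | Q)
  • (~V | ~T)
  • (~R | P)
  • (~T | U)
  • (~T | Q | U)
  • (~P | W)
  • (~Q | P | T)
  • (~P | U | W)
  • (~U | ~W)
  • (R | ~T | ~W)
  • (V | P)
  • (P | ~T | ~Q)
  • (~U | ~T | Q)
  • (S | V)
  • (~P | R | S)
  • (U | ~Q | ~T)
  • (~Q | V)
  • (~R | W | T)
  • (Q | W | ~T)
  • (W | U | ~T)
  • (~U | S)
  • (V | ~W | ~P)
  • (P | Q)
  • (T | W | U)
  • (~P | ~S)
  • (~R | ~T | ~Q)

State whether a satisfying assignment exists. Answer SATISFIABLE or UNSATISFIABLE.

Branch on P: take P = True.
  then W is forced to True.
  then Q is forced to True.
  then U is forced to False.
  then T is forced to False.
  then V is forced to True.
  then S is forced to False.
  then R is forced to True.
Every clause has at least one true literal under this assignment.
So P = 1, Q = 1, R = 1, S = 0, T = 0, U = 0, V = 1, W = 1 is a satisfying assignment.

SATISFIABLE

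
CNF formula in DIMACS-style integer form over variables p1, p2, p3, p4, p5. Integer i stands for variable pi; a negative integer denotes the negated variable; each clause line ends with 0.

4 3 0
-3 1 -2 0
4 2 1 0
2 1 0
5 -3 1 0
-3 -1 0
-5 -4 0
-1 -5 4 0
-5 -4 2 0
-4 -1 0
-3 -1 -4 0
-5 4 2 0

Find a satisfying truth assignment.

Set p1 = False and propagate.
  then p2 is forced to True.
  then p3 is forced to False.
  then p4 is forced to True.
  then p5 is forced to False.

p1 = False, p2 = True, p3 = False, p4 = True, p5 = False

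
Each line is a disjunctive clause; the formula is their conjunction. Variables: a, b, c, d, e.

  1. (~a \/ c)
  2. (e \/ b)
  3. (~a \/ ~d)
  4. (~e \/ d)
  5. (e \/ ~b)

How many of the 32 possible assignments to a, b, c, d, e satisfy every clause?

Satisfying assignments:
  a=F b=F c=F d=T e=T
  a=F b=F c=T d=T e=T
  a=F b=T c=F d=T e=T
  a=F b=T c=T d=T e=T
That's 4 in total.

4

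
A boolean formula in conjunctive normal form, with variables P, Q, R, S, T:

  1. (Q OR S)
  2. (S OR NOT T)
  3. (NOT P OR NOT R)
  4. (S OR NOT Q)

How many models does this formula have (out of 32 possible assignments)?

12

Case analysis on S and Q:
  S=T, Q=T: T free; 3 ways for (P,R) × 2^1 = 6.
  S=T, Q=F: T free; 3 ways for (P,R) × 2^1 = 6.
  S=F, Q=T: a clause becomes empty — 0.
  S=F, Q=F: a clause becomes empty — 0.
Total: 6 + 6 + 0 + 0 = 12.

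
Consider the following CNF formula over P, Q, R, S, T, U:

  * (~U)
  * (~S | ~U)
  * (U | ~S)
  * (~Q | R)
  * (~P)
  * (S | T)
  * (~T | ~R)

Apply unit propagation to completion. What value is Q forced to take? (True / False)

Unit clause (~U) sets U = False.
(~S | U) with U = False leaves only ~S, so S = False.
(~P) is a unit clause: P = False.
In (S | T), S is now false; T must hold, so T = True.
From (~T | ~R) and T = True: R = False.
(~Q | R) with R = False leaves only ~Q, so Q = False.

False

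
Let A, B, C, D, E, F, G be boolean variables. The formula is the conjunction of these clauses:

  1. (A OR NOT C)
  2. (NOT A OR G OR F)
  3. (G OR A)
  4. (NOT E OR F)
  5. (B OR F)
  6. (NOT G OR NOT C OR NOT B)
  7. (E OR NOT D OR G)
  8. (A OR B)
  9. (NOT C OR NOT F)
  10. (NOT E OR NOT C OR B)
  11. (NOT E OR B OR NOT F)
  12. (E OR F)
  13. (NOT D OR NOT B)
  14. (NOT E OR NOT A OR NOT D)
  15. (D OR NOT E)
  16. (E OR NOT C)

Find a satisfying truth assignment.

A=T  B=T  C=F  D=F  E=F  F=T  G=F

Check each clause:
  1. (NOT C OR A) — A is true.
  2. (NOT A OR G OR F) — F is true.
  3. (A OR G) — A is true.
  4. (NOT E OR F) — NOT E is true.
  5. (B OR F) — B is true.
  6. (NOT B OR NOT G OR NOT C) — NOT G is true.
  7. (NOT D OR G OR E) — NOT D is true.
  8. (B OR A) — A is true.
  9. (NOT F OR NOT C) — NOT C is true.
  10. (B OR NOT C OR NOT E) — B is true.
  11. (NOT E OR B OR NOT F) — B is true.
  12. (F OR E) — F is true.
  13. (NOT B OR NOT D) — NOT D is true.
  14. (NOT D OR NOT E OR NOT A) — NOT E is true.
  15. (D OR NOT E) — NOT E is true.
  16. (NOT C OR E) — NOT C is true.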